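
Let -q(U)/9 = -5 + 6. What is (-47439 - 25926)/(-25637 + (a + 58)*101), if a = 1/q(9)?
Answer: 660285/178112 ≈ 3.7071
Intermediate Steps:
q(U) = -9 (q(U) = -9*(-5 + 6) = -9*1 = -9)
a = -⅑ (a = 1/(-9) = -⅑ ≈ -0.11111)
(-47439 - 25926)/(-25637 + (a + 58)*101) = (-47439 - 25926)/(-25637 + (-⅑ + 58)*101) = -73365/(-25637 + (521/9)*101) = -73365/(-25637 + 52621/9) = -73365/(-178112/9) = -73365*(-9/178112) = 660285/178112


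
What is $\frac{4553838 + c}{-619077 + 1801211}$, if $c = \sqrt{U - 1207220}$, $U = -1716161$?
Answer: $\frac{2276919}{591067} + \frac{i \sqrt{2923381}}{1182134} \approx 3.8522 + 0.0014464 i$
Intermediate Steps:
$c = i \sqrt{2923381}$ ($c = \sqrt{-1716161 - 1207220} = \sqrt{-2923381} = i \sqrt{2923381} \approx 1709.8 i$)
$\frac{4553838 + c}{-619077 + 1801211} = \frac{4553838 + i \sqrt{2923381}}{-619077 + 1801211} = \frac{4553838 + i \sqrt{2923381}}{1182134} = \left(4553838 + i \sqrt{2923381}\right) \frac{1}{1182134} = \frac{2276919}{591067} + \frac{i \sqrt{2923381}}{1182134}$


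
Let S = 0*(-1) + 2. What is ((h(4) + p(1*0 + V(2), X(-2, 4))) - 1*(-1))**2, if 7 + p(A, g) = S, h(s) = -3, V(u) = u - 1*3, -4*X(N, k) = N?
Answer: 49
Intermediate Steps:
X(N, k) = -N/4
V(u) = -3 + u (V(u) = u - 3 = -3 + u)
S = 2 (S = 0 + 2 = 2)
p(A, g) = -5 (p(A, g) = -7 + 2 = -5)
((h(4) + p(1*0 + V(2), X(-2, 4))) - 1*(-1))**2 = ((-3 - 5) - 1*(-1))**2 = (-8 + 1)**2 = (-7)**2 = 49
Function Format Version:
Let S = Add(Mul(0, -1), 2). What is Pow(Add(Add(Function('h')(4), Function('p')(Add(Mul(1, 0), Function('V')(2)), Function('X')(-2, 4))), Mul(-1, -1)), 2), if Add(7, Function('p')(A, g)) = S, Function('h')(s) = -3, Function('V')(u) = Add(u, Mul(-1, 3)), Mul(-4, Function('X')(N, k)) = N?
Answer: 49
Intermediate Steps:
Function('X')(N, k) = Mul(Rational(-1, 4), N)
Function('V')(u) = Add(-3, u) (Function('V')(u) = Add(u, -3) = Add(-3, u))
S = 2 (S = Add(0, 2) = 2)
Function('p')(A, g) = -5 (Function('p')(A, g) = Add(-7, 2) = -5)
Pow(Add(Add(Function('h')(4), Function('p')(Add(Mul(1, 0), Function('V')(2)), Function('X')(-2, 4))), Mul(-1, -1)), 2) = Pow(Add(Add(-3, -5), Mul(-1, -1)), 2) = Pow(Add(-8, 1), 2) = Pow(-7, 2) = 49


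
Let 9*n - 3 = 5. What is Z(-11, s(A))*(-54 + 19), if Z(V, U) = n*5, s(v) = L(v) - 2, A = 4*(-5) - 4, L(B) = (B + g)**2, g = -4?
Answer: -1400/9 ≈ -155.56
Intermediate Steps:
n = 8/9 (n = 1/3 + (1/9)*5 = 1/3 + 5/9 = 8/9 ≈ 0.88889)
L(B) = (-4 + B)**2 (L(B) = (B - 4)**2 = (-4 + B)**2)
A = -24 (A = -20 - 4 = -24)
s(v) = -2 + (-4 + v)**2 (s(v) = (-4 + v)**2 - 2 = -2 + (-4 + v)**2)
Z(V, U) = 40/9 (Z(V, U) = (8/9)*5 = 40/9)
Z(-11, s(A))*(-54 + 19) = 40*(-54 + 19)/9 = (40/9)*(-35) = -1400/9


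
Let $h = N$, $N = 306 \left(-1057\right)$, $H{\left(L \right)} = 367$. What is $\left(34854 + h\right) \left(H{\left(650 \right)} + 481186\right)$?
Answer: $-138970417164$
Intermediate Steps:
$N = -323442$
$h = -323442$
$\left(34854 + h\right) \left(H{\left(650 \right)} + 481186\right) = \left(34854 - 323442\right) \left(367 + 481186\right) = \left(-288588\right) 481553 = -138970417164$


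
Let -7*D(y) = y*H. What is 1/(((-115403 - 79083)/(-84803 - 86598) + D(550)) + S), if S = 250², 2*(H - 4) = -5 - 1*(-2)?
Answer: 1199807/74753622527 ≈ 1.6050e-5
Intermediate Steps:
H = 5/2 (H = 4 + (-5 - 1*(-2))/2 = 4 + (-5 + 2)/2 = 4 + (½)*(-3) = 4 - 3/2 = 5/2 ≈ 2.5000)
S = 62500
D(y) = -5*y/14 (D(y) = -y*5/(7*2) = -5*y/14)
1/(((-115403 - 79083)/(-84803 - 86598) + D(550)) + S) = 1/(((-115403 - 79083)/(-84803 - 86598) - 5/14*550) + 62500) = 1/((-194486/(-171401) - 1375/7) + 62500) = 1/((-194486*(-1/171401) - 1375/7) + 62500) = 1/((194486/171401 - 1375/7) + 62500) = 1/(-234314973/1199807 + 62500) = 1/(74753622527/1199807) = 1199807/74753622527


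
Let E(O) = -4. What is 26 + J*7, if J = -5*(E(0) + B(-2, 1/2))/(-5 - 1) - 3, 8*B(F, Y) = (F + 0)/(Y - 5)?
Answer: -1945/108 ≈ -18.009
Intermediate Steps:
B(F, Y) = F/(8*(-5 + Y)) (B(F, Y) = ((F + 0)/(Y - 5))/8 = (F/(-5 + Y))/8 = F/(8*(-5 + Y)))
J = -679/108 (J = -5*(-4 + (⅛)*(-2)/(-5 + 1/2))/(-5 - 1) - 3 = -5*(-4 + (⅛)*(-2)/(-5 + ½))/(-6) - 3 = -5*(-4 + (⅛)*(-2)/(-9/2))*(-1)/6 - 3 = -5*(-4 + (⅛)*(-2)*(-2/9))*(-1)/6 - 3 = -5*(-4 + 1/18)*(-1)/6 - 3 = -(-355)*(-1)/(18*6) - 3 = -5*71/108 - 3 = -355/108 - 3 = -679/108 ≈ -6.2870)
26 + J*7 = 26 - 679/108*7 = 26 - 4753/108 = -1945/108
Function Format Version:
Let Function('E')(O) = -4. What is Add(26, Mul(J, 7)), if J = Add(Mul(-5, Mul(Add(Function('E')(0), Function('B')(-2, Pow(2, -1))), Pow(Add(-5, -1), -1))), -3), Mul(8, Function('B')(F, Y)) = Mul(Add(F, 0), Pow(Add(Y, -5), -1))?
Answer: Rational(-1945, 108) ≈ -18.009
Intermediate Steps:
Function('B')(F, Y) = Mul(Rational(1, 8), F, Pow(Add(-5, Y), -1)) (Function('B')(F, Y) = Mul(Rational(1, 8), Mul(Add(F, 0), Pow(Add(Y, -5), -1))) = Mul(Rational(1, 8), Mul(F, Pow(Add(-5, Y), -1))) = Mul(Rational(1, 8), F, Pow(Add(-5, Y), -1)))
J = Rational(-679, 108) (J = Add(Mul(-5, Mul(Add(-4, Mul(Rational(1, 8), -2, Pow(Add(-5, Pow(2, -1)), -1))), Pow(Add(-5, -1), -1))), -3) = Add(Mul(-5, Mul(Add(-4, Mul(Rational(1, 8), -2, Pow(Add(-5, Rational(1, 2)), -1))), Pow(-6, -1))), -3) = Add(Mul(-5, Mul(Add(-4, Mul(Rational(1, 8), -2, Pow(Rational(-9, 2), -1))), Rational(-1, 6))), -3) = Add(Mul(-5, Mul(Add(-4, Mul(Rational(1, 8), -2, Rational(-2, 9))), Rational(-1, 6))), -3) = Add(Mul(-5, Mul(Add(-4, Rational(1, 18)), Rational(-1, 6))), -3) = Add(Mul(-5, Mul(Rational(-71, 18), Rational(-1, 6))), -3) = Add(Mul(-5, Rational(71, 108)), -3) = Add(Rational(-355, 108), -3) = Rational(-679, 108) ≈ -6.2870)
Add(26, Mul(J, 7)) = Add(26, Mul(Rational(-679, 108), 7)) = Add(26, Rational(-4753, 108)) = Rational(-1945, 108)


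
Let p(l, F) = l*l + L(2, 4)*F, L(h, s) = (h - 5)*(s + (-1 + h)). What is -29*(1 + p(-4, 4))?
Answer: 1247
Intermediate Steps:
L(h, s) = (-5 + h)*(-1 + h + s)
p(l, F) = l**2 - 15*F (p(l, F) = l*l + (5 + 2**2 - 6*2 - 5*4 + 2*4)*F = l**2 + (5 + 4 - 12 - 20 + 8)*F = l**2 - 15*F)
-29*(1 + p(-4, 4)) = -29*(1 + ((-4)**2 - 15*4)) = -29*(1 + (16 - 60)) = -29*(1 - 44) = -29*(-43) = 1247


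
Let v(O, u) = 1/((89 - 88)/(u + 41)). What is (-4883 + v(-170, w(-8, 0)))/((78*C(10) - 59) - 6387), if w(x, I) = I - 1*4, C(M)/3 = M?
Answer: 2423/2053 ≈ 1.1802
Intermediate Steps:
C(M) = 3*M
w(x, I) = -4 + I (w(x, I) = I - 4 = -4 + I)
v(O, u) = 41 + u (v(O, u) = 1/(1/(41 + u)) = 41 + u)
(-4883 + v(-170, w(-8, 0)))/((78*C(10) - 59) - 6387) = (-4883 + (41 + (-4 + 0)))/((78*(3*10) - 59) - 6387) = (-4883 + (41 - 4))/((78*30 - 59) - 6387) = (-4883 + 37)/((2340 - 59) - 6387) = -4846/(2281 - 6387) = -4846/(-4106) = -4846*(-1/4106) = 2423/2053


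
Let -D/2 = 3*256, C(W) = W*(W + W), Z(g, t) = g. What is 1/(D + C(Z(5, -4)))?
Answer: -1/1486 ≈ -0.00067295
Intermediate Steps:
C(W) = 2*W² (C(W) = W*(2*W) = 2*W²)
D = -1536 (D = -6*256 = -2*768 = -1536)
1/(D + C(Z(5, -4))) = 1/(-1536 + 2*5²) = 1/(-1536 + 2*25) = 1/(-1536 + 50) = 1/(-1486) = -1/1486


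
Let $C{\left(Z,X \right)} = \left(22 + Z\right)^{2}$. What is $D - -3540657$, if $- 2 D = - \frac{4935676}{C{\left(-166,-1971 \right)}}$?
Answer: $\frac{36710765695}{10368} \approx 3.5408 \cdot 10^{6}$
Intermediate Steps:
$D = \frac{1233919}{10368}$ ($D = - \frac{\left(-4935676\right) \frac{1}{\left(22 - 166\right)^{2}}}{2} = - \frac{\left(-4935676\right) \frac{1}{\left(-144\right)^{2}}}{2} = - \frac{\left(-4935676\right) \frac{1}{20736}}{2} = \left(- \frac{1}{2}\right) \left(- \frac{1233919}{5184}\right) = \frac{1233919}{10368} \approx 119.01$)
$D - -3540657 = \frac{1233919}{10368} - -3540657 = \frac{1233919}{10368} + 3540657 = \frac{36710765695}{10368}$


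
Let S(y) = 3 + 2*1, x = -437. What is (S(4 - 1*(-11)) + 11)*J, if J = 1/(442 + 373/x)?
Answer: 6992/192781 ≈ 0.036269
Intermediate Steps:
S(y) = 5 (S(y) = 3 + 2 = 5)
J = 437/192781 (J = 1/(442 + 373/(-437)) = 1/(442 + 373*(-1/437)) = 1/(442 - 373/437) = 1/(192781/437) = 437/192781 ≈ 0.0022668)
(S(4 - 1*(-11)) + 11)*J = (5 + 11)*(437/192781) = 16*(437/192781) = 6992/192781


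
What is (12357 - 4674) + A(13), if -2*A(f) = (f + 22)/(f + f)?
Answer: 399481/52 ≈ 7682.3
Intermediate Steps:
A(f) = -(22 + f)/(4*f) (A(f) = -(f + 22)/(2*(f + f)) = -(22 + f)/(2*(2*f)) = -(22 + f)*1/(2*f)/2 = -(22 + f)/(4*f))
(12357 - 4674) + A(13) = (12357 - 4674) + (¼)*(-22 - 1*13)/13 = 7683 + (¼)*(1/13)*(-22 - 13) = 7683 + (¼)*(1/13)*(-35) = 7683 - 35/52 = 399481/52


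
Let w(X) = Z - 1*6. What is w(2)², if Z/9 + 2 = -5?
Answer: 4761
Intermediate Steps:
Z = -63 (Z = -18 + 9*(-5) = -18 - 45 = -63)
w(X) = -69 (w(X) = -63 - 1*6 = -63 - 6 = -69)
w(2)² = (-69)² = 4761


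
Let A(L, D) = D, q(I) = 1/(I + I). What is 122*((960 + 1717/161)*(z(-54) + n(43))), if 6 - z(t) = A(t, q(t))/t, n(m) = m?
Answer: 2724187376999/469476 ≈ 5.8026e+6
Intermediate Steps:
q(I) = 1/(2*I)
z(t) = 6 - 1/(2*t**2) (z(t) = 6 - 1/(2*t)/t = 6 - 1/(2*t**2))
122*((960 + 1717/161)*(z(-54) + n(43))) = 122*((960 + 1717/161)*((6 - 1/2/(-54)**2) + 43)) = 122*((960 + 1717*(1/161))*((6 - 1/2*1/2916) + 43)) = 122*((960 + 1717/161)*((6 - 1/5832) + 43)) = 122*(156277*(34991/5832 + 43)/161) = 122*((156277/161)*(285767/5832)) = 122*(44658809459/938952) = 2724187376999/469476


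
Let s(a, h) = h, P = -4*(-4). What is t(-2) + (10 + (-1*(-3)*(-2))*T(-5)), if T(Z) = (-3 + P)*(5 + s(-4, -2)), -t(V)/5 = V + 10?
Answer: -264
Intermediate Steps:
P = 16
t(V) = -50 - 5*V (t(V) = -5*(V + 10) = -5*(10 + V) = -50 - 5*V)
T(Z) = 39 (T(Z) = (-3 + 16)*(5 - 2) = 13*3 = 39)
t(-2) + (10 + (-1*(-3)*(-2))*T(-5)) = (-50 - 5*(-2)) + (10 + (-1*(-3)*(-2))*39) = (-50 + 10) + (10 + (3*(-2))*39) = -40 + (10 - 6*39) = -40 + (10 - 234) = -40 - 224 = -264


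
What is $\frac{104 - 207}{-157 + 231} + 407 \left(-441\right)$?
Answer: $- \frac{13282141}{74} \approx -1.7949 \cdot 10^{5}$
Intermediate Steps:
$\frac{104 - 207}{-157 + 231} + 407 \left(-441\right) = - \frac{103}{74} - 179487 = - \frac{13282141}{74}$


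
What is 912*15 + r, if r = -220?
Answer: 13460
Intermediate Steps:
912*15 + r = 912*15 - 220 = 13680 - 220 = 13460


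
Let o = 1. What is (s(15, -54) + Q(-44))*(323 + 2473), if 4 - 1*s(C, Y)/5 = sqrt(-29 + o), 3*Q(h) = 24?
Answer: 78288 - 27960*I*sqrt(7) ≈ 78288.0 - 73975.0*I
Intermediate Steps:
Q(h) = 8 (Q(h) = (1/3)*24 = 8)
s(C, Y) = 20 - 10*I*sqrt(7) (s(C, Y) = 20 - 5*sqrt(-29 + 1) = 20 - 10*I*sqrt(7))
(s(15, -54) + Q(-44))*(323 + 2473) = ((20 - 10*I*sqrt(7)) + 8)*(323 + 2473) = (28 - 10*I*sqrt(7))*2796 = 78288 - 27960*I*sqrt(7)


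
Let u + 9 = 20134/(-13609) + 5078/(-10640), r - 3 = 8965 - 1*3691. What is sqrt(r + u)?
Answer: sqrt(6900810883105848730)/36199940 ≈ 72.568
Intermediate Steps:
r = 5277 (r = 3 + (8965 - 1*3691) = 3 + (8965 - 3691) = 3 + 5274 = 5277)
u = -793265051/72399880 (u = -9 + (20134/(-13609) + 5078/(-10640)) = -9 + (20134*(-1/13609) + 5078*(-1/10640)) = -9 + (-20134/13609 - 2539/5320) = -9 - 141666131/72399880 = -793265051/72399880 ≈ -10.957)
sqrt(r + u) = sqrt(5277 - 793265051/72399880) = sqrt(381260901709/72399880) = sqrt(6900810883105848730)/36199940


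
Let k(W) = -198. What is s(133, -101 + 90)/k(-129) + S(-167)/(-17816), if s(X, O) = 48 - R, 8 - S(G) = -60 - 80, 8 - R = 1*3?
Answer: -49712/220473 ≈ -0.22548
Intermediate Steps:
R = 5 (R = 8 - 3 = 5)
S(G) = 148 (S(G) = 8 - (-60 - 80) = 8 - 1*(-140) = 8 + 140 = 148)
s(X, O) = 43 (s(X, O) = 48 - 1*5 = 48 - 5 = 43)
s(133, -101 + 90)/k(-129) + S(-167)/(-17816) = 43/(-198) + 148/(-17816) = 43*(-1/198) + 148*(-1/17816) = -43/198 - 37/4454 = -49712/220473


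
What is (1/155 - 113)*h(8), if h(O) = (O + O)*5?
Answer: -280224/31 ≈ -9039.5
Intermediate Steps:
h(O) = 10*O (h(O) = (2*O)*5 = 10*O)
(1/155 - 113)*h(8) = (1/155 - 113)*(10*8) = (1/155 - 113)*80 = -17514/155*80 = -280224/31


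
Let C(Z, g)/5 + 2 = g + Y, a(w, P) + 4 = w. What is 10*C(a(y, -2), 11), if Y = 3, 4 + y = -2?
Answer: 600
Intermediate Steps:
y = -6 (y = -4 - 2 = -6)
a(w, P) = -4 + w
C(Z, g) = 5 + 5*g (C(Z, g) = -10 + 5*(g + 3) = -10 + 5*(3 + g) = -10 + (15 + 5*g) = 5 + 5*g)
10*C(a(y, -2), 11) = 10*(5 + 5*11) = 10*(5 + 55) = 10*60 = 600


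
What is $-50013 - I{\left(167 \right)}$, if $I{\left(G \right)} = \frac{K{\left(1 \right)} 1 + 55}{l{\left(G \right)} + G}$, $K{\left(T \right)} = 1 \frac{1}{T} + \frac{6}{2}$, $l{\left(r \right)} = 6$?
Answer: $- \frac{8652308}{173} \approx -50013.0$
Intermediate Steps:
$K{\left(T \right)} = 3 + \frac{1}{T}$ ($K{\left(T \right)} = \frac{1}{T} + 6 \cdot \frac{1}{2} = \frac{1}{T} + 3 = 3 + \frac{1}{T}$)
$I{\left(G \right)} = \frac{59}{6 + G}$ ($I{\left(G \right)} = \frac{\left(3 + 1^{-1}\right) 1 + 55}{6 + G} = \frac{\left(3 + 1\right) 1 + 55}{6 + G} = \frac{4 \cdot 1 + 55}{6 + G} = \frac{4 + 55}{6 + G} = \frac{59}{6 + G}$)
$-50013 - I{\left(167 \right)} = -50013 - \frac{59}{6 + 167} = -50013 - \frac{59}{173} = - \frac{8652308}{173}$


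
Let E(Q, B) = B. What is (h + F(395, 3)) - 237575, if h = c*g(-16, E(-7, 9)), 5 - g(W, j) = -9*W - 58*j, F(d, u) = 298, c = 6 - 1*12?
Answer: -239575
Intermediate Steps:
c = -6 (c = 6 - 12 = -6)
g(W, j) = 5 + 9*W + 58*j (g(W, j) = 5 - (-9*W - 58*j) = 5 - (-58*j - 9*W) = 5 + (9*W + 58*j) = 5 + 9*W + 58*j)
h = -2298 (h = -6*(5 + 9*(-16) + 58*9) = -6*(5 - 144 + 522) = -6*383 = -2298)
(h + F(395, 3)) - 237575 = (-2298 + 298) - 237575 = -2000 - 237575 = -239575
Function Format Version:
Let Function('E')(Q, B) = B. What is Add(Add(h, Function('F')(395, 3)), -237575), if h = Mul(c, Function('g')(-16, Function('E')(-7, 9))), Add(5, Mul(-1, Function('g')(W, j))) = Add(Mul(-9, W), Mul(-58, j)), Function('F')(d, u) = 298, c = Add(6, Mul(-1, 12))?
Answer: -239575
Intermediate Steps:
c = -6 (c = Add(6, -12) = -6)
Function('g')(W, j) = Add(5, Mul(9, W), Mul(58, j)) (Function('g')(W, j) = Add(5, Mul(-1, Add(Mul(-9, W), Mul(-58, j)))) = Add(5, Mul(-1, Add(Mul(-58, j), Mul(-9, W)))) = Add(5, Add(Mul(9, W), Mul(58, j))) = Add(5, Mul(9, W), Mul(58, j)))
h = -2298 (h = Mul(-6, Add(5, Mul(9, -16), Mul(58, 9))) = Mul(-6, Add(5, -144, 522)) = Mul(-6, 383) = -2298)
Add(Add(h, Function('F')(395, 3)), -237575) = Add(Add(-2298, 298), -237575) = Add(-2000, -237575) = -239575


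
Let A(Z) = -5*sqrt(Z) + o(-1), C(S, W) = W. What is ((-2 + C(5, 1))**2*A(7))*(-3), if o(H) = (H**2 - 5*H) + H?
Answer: -15 + 15*sqrt(7) ≈ 24.686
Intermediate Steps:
o(H) = H**2 - 4*H
A(Z) = 5 - 5*sqrt(Z) (A(Z) = -5*sqrt(Z) - (-4 - 1) = -5*sqrt(Z) - 1*(-5) = -5*sqrt(Z) + 5 = 5 - 5*sqrt(Z))
((-2 + C(5, 1))**2*A(7))*(-3) = ((-2 + 1)**2*(5 - 5*sqrt(7)))*(-3) = ((-1)**2*(5 - 5*sqrt(7)))*(-3) = (1*(5 - 5*sqrt(7)))*(-3) = (5 - 5*sqrt(7))*(-3) = -15 + 15*sqrt(7)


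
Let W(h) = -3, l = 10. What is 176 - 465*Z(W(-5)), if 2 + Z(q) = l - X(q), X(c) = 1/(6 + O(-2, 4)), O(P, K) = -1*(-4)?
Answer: -6995/2 ≈ -3497.5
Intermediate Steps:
O(P, K) = 4
X(c) = 1/10 (X(c) = 1/(6 + 4) = 1/10)
Z(q) = 79/10 (Z(q) = -2 + (10 - 1*1/10) = -2 + (10 - 1/10) = -2 + 99/10 = 79/10)
176 - 465*Z(W(-5)) = 176 - 465*79/10 = 176 - 7347/2 = -6995/2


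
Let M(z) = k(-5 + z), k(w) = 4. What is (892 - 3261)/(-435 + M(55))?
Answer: 2369/431 ≈ 5.4965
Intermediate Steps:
M(z) = 4
(892 - 3261)/(-435 + M(55)) = (892 - 3261)/(-435 + 4) = -2369/(-431) = -2369*(-1/431) = 2369/431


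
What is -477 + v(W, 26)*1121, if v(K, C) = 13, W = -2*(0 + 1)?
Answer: 14096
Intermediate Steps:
W = -2 (W = -2*1 = -2)
-477 + v(W, 26)*1121 = -477 + 13*1121 = -477 + 14573 = 14096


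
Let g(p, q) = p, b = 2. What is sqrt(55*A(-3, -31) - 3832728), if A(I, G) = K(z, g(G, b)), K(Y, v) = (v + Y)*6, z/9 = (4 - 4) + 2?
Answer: I*sqrt(3837018) ≈ 1958.8*I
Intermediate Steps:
z = 18 (z = 9*((4 - 4) + 2) = 9*(0 + 2) = 9*2 = 18)
K(Y, v) = 6*Y + 6*v (K(Y, v) = (Y + v)*6 = 6*Y + 6*v)
A(I, G) = 108 + 6*G (A(I, G) = 6*18 + 6*G = 108 + 6*G)
sqrt(55*A(-3, -31) - 3832728) = sqrt(55*(108 + 6*(-31)) - 3832728) = sqrt(55*(108 - 186) - 3832728) = sqrt(55*(-78) - 3832728) = sqrt(-4290 - 3832728) = sqrt(-3837018) = I*sqrt(3837018)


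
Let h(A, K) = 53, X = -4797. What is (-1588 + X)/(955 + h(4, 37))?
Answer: -6385/1008 ≈ -6.3343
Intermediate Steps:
(-1588 + X)/(955 + h(4, 37)) = (-1588 - 4797)/(955 + 53) = -6385/1008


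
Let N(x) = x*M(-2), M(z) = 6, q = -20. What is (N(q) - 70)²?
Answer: 36100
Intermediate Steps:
N(x) = 6*x (N(x) = x*6 = 6*x)
(N(q) - 70)² = (6*(-20) - 70)² = (-120 - 70)² = (-190)² = 36100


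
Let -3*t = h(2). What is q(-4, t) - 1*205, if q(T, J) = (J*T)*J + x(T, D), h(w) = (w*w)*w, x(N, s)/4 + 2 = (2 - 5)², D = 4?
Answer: -1849/9 ≈ -205.44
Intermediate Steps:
x(N, s) = 28 (x(N, s) = -8 + 4*(2 - 5)² = -8 + 4*(-3)² = -8 + 4*9 = -8 + 36 = 28)
h(w) = w³ (h(w) = w²*w = w³)
t = -8/3 (t = -⅓*2³ = -⅓*8 = -8/3 ≈ -2.6667)
q(T, J) = 28 + T*J² (q(T, J) = (J*T)*J + 28 = T*J² + 28 = 28 + T*J²)
q(-4, t) - 1*205 = (28 - 4*(-8/3)²) - 1*205 = (28 - 4*64/9) - 205 = (28 - 256/9) - 205 = -4/9 - 205 = -1849/9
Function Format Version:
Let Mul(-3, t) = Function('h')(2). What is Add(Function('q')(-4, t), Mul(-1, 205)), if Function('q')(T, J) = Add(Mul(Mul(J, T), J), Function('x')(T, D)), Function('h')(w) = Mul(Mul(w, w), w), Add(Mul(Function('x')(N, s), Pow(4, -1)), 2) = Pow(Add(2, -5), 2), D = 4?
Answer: Rational(-1849, 9) ≈ -205.44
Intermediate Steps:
Function('x')(N, s) = 28 (Function('x')(N, s) = Add(-8, Mul(4, Pow(Add(2, -5), 2))) = Add(-8, Mul(4, Pow(-3, 2))) = Add(-8, Mul(4, 9)) = Add(-8, 36) = 28)
Function('h')(w) = Pow(w, 3) (Function('h')(w) = Mul(Pow(w, 2), w) = Pow(w, 3))
t = Rational(-8, 3) (t = Mul(Rational(-1, 3), Pow(2, 3)) = Mul(Rational(-1, 3), 8) = Rational(-8, 3) ≈ -2.6667)
Function('q')(T, J) = Add(28, Mul(T, Pow(J, 2))) (Function('q')(T, J) = Add(Mul(Mul(J, T), J), 28) = Add(Mul(T, Pow(J, 2)), 28) = Add(28, Mul(T, Pow(J, 2))))
Add(Function('q')(-4, t), Mul(-1, 205)) = Add(Add(28, Mul(-4, Pow(Rational(-8, 3), 2))), Mul(-1, 205)) = Add(Add(28, Mul(-4, Rational(64, 9))), -205) = Add(Add(28, Rational(-256, 9)), -205) = Add(Rational(-4, 9), -205) = Rational(-1849, 9)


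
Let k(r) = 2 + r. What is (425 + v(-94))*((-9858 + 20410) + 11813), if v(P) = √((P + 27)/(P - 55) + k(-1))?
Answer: 9505125 + 134190*√894/149 ≈ 9.5320e+6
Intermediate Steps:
v(P) = √(1 + (27 + P)/(-55 + P)) (v(P) = √((P + 27)/(P - 55) + (2 - 1)) = √((27 + P)/(-55 + P) + 1) = √(1 + (27 + P)/(-55 + P)))
(425 + v(-94))*((-9858 + 20410) + 11813) = (425 + √2*√((-14 - 94)/(-55 - 94)))*((-9858 + 20410) + 11813) = (425 + √2*√(-108/(-149)))*(10552 + 11813) = (425 + √2*√(-1/149*(-108)))*22365 = (425 + √2*√(108/149))*22365 = (425 + √2*(6*√447/149))*22365 = (425 + 6*√894/149)*22365 = 9505125 + 134190*√894/149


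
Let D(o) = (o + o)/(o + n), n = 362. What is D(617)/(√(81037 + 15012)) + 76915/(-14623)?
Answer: -76915/14623 + 1234*√96049/94031971 ≈ -5.2558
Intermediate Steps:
D(o) = 2*o/(362 + o) (D(o) = (o + o)/(o + 362) = (2*o)/(362 + o) = 2*o/(362 + o))
D(617)/(√(81037 + 15012)) + 76915/(-14623) = (2*617/(362 + 617))/(√(81037 + 15012)) + 76915/(-14623) = (2*617/979)/(√96049) + 76915*(-1/14623) = (2*617*(1/979))*(√96049/96049) - 76915/14623 = 1234*(√96049/96049)/979 - 76915/14623 = 1234*√96049/94031971 - 76915/14623 = -76915/14623 + 1234*√96049/94031971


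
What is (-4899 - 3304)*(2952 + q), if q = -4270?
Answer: 10811554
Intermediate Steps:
(-4899 - 3304)*(2952 + q) = (-4899 - 3304)*(2952 - 4270) = -8203*(-1318) = 10811554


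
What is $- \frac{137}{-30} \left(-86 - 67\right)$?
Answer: $- \frac{6987}{10} \approx -698.7$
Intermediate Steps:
$- \frac{137}{-30} \left(-86 - 67\right) = \left(-137\right) \left(- \frac{1}{30}\right) \left(-153\right) = \frac{137}{30} \left(-153\right) = - \frac{6987}{10}$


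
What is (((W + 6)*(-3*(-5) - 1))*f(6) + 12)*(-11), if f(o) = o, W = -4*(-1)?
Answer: -9372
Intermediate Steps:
W = 4
(((W + 6)*(-3*(-5) - 1))*f(6) + 12)*(-11) = (((4 + 6)*(-3*(-5) - 1))*6 + 12)*(-11) = ((10*(15 - 1))*6 + 12)*(-11) = ((10*14)*6 + 12)*(-11) = (140*6 + 12)*(-11) = (840 + 12)*(-11) = 852*(-11) = -9372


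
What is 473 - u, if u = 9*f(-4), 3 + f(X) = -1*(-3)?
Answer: 473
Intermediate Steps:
f(X) = 0 (f(X) = -3 - 1*(-3) = -3 + 3 = 0)
u = 0 (u = 9*0 = 0)
473 - u = 473 - 1*0 = 473 + 0 = 473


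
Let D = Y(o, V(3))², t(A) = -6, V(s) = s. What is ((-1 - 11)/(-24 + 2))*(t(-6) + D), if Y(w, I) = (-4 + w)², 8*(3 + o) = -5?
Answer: 41463795/22528 ≈ 1840.5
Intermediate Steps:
o = -29/8 (o = -3 + (⅛)*(-5) = -3 - 5/8 = -29/8 ≈ -3.6250)
D = 13845841/4096 (D = ((-4 - 29/8)²)² = ((-61/8)²)² = (3721/64)² = 13845841/4096 ≈ 3380.3)
((-1 - 11)/(-24 + 2))*(t(-6) + D) = ((-1 - 11)/(-24 + 2))*(-6 + 13845841/4096) = -12/(-22)*(13821265/4096) = -12*(-1/22)*(13821265/4096) = (6/11)*(13821265/4096) = 41463795/22528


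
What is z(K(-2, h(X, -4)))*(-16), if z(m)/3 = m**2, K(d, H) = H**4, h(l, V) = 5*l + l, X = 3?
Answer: -528958107648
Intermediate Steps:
h(l, V) = 6*l
z(m) = 3*m**2
z(K(-2, h(X, -4)))*(-16) = (3*((6*3)**4)**2)*(-16) = (3*(18**4)**2)*(-16) = (3*104976**2)*(-16) = (3*11019960576)*(-16) = 33059881728*(-16) = -528958107648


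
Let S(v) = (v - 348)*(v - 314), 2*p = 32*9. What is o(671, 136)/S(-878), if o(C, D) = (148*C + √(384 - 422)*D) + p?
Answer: 24863/365348 + 17*I*√38/182674 ≈ 0.068053 + 0.00057367*I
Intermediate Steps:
p = 144 (p = (32*9)/2 = (½)*288 = 144)
S(v) = (-348 + v)*(-314 + v)
o(C, D) = 144 + 148*C + I*D*√38 (o(C, D) = (148*C + √(384 - 422)*D) + 144 = (148*C + √(-38)*D) + 144 = (148*C + (I*√38)*D) + 144 = (148*C + I*D*√38) + 144 = 144 + 148*C + I*D*√38)
o(671, 136)/S(-878) = (144 + 148*671 + I*136*√38)/(109272 + (-878)² - 662*(-878)) = (144 + 99308 + 136*I*√38)/(109272 + 770884 + 581236) = (99452 + 136*I*√38)/1461392 = (99452 + 136*I*√38)*(1/1461392) = 24863/365348 + 17*I*√38/182674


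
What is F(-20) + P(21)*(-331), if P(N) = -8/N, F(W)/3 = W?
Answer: 1388/21 ≈ 66.095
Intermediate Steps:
F(W) = 3*W
F(-20) + P(21)*(-331) = 3*(-20) - 8/21*(-331) = -60 - 8*1/21*(-331) = -60 - 8/21*(-331) = -60 + 2648/21 = 1388/21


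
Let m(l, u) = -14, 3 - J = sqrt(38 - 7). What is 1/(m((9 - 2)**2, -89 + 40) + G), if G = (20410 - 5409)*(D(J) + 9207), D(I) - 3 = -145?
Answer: 1/135984051 ≈ 7.3538e-9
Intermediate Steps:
J = 3 - sqrt(31) (J = 3 - sqrt(38 - 7) = 3 - sqrt(31) ≈ -2.5678)
D(I) = -142 (D(I) = 3 - 145 = -142)
G = 135984065 (G = (20410 - 5409)*(-142 + 9207) = 15001*9065 = 135984065)
1/(m((9 - 2)**2, -89 + 40) + G) = 1/(-14 + 135984065) = 1/135984051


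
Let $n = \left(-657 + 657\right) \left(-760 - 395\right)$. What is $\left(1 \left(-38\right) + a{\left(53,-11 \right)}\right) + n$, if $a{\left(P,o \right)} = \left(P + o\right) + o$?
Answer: $-7$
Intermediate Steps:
$n = 0$ ($n = 0 \left(-1155\right) = 0$)
$a{\left(P,o \right)} = P + 2 o$
$\left(1 \left(-38\right) + a{\left(53,-11 \right)}\right) + n = \left(1 \left(-38\right) + \left(53 + 2 \left(-11\right)\right)\right) + 0 = \left(-38 + \left(53 - 22\right)\right) + 0 = \left(-38 + 31\right) + 0 = -7 + 0 = -7$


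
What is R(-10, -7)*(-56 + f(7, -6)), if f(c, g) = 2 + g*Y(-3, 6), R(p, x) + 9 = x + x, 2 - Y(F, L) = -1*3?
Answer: 1932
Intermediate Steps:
Y(F, L) = 5 (Y(F, L) = 2 - (-1)*3 = 2 - 1*(-3) = 2 + 3 = 5)
R(p, x) = -9 + 2*x (R(p, x) = -9 + (x + x) = -9 + 2*x)
f(c, g) = 2 + 5*g (f(c, g) = 2 + g*5 = 2 + 5*g)
R(-10, -7)*(-56 + f(7, -6)) = (-9 + 2*(-7))*(-56 + (2 + 5*(-6))) = (-9 - 14)*(-56 + (2 - 30)) = -23*(-56 - 28) = -23*(-84) = 1932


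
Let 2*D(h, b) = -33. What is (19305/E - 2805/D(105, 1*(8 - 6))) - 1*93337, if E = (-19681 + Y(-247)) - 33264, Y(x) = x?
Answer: -4955758369/53192 ≈ -93167.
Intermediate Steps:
E = -53192 (E = (-19681 - 247) - 33264 = -19928 - 33264 = -53192)
D(h, b) = -33/2 (D(h, b) = (½)*(-33) = -33/2)
(19305/E - 2805/D(105, 1*(8 - 6))) - 1*93337 = (19305/(-53192) - 2805/(-33/2)) - 1*93337 = (19305*(-1/53192) - 2805*(-2/33)) - 93337 = (-19305/53192 + 170) - 93337 = 9023335/53192 - 93337 = -4955758369/53192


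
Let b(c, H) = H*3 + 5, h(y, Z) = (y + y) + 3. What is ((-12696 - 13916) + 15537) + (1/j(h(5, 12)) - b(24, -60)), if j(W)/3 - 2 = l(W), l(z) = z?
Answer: -490499/45 ≈ -10900.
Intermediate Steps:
h(y, Z) = 3 + 2*y (h(y, Z) = 2*y + 3 = 3 + 2*y)
j(W) = 6 + 3*W
b(c, H) = 5 + 3*H (b(c, H) = 3*H + 5 = 5 + 3*H)
((-12696 - 13916) + 15537) + (1/j(h(5, 12)) - b(24, -60)) = ((-12696 - 13916) + 15537) + (1/(6 + 3*(3 + 2*5)) - (5 + 3*(-60))) = (-26612 + 15537) + (1/(6 + 3*(3 + 10)) - (5 - 180)) = -11075 + (1/(6 + 3*13) - 1*(-175)) = -11075 + (1/(6 + 39) + 175) = -11075 + (1/45 + 175) = -11075 + 7876/45 = -490499/45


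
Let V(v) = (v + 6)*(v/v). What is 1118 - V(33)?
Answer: 1079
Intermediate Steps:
V(v) = 6 + v (V(v) = (6 + v)*1 = 6 + v)
1118 - V(33) = 1118 - (6 + 33) = 1118 - 1*39 = 1118 - 39 = 1079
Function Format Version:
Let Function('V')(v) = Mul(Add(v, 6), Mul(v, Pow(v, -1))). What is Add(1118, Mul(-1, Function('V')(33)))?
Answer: 1079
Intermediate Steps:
Function('V')(v) = Add(6, v) (Function('V')(v) = Mul(Add(6, v), 1) = Add(6, v))
Add(1118, Mul(-1, Function('V')(33))) = Add(1118, Mul(-1, Add(6, 33))) = Add(1118, Mul(-1, 39)) = Add(1118, -39) = 1079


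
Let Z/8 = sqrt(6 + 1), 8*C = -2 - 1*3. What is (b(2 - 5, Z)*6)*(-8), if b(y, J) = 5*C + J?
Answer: 150 - 384*sqrt(7) ≈ -865.97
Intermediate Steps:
C = -5/8 (C = (-2 - 1*3)/8 = (-2 - 3)/8 = (1/8)*(-5) = -5/8 ≈ -0.62500)
Z = 8*sqrt(7) (Z = 8*sqrt(6 + 1) = 8*sqrt(7) ≈ 21.166)
b(y, J) = -25/8 + J (b(y, J) = 5*(-5/8) + J = -25/8 + J)
(b(2 - 5, Z)*6)*(-8) = ((-25/8 + 8*sqrt(7))*6)*(-8) = (-75/4 + 48*sqrt(7))*(-8) = 150 - 384*sqrt(7)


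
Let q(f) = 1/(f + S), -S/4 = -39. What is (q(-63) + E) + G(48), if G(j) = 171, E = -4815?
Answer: -431891/93 ≈ -4644.0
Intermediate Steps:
S = 156 (S = -4*(-39) = 156)
q(f) = 1/(156 + f) (q(f) = 1/(f + 156) = 1/(156 + f))
(q(-63) + E) + G(48) = (1/(156 - 63) - 4815) + 171 = (1/93 - 4815) + 171 = -447794/93 + 171 = -431891/93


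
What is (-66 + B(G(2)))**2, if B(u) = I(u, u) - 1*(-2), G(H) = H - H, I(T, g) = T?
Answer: 4096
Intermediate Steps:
G(H) = 0
B(u) = 2 + u (B(u) = u - 1*(-2) = u + 2 = 2 + u)
(-66 + B(G(2)))**2 = (-66 + (2 + 0))**2 = (-66 + 2)**2 = (-64)**2 = 4096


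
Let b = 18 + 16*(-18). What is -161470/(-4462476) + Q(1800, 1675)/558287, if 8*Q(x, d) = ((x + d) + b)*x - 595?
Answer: 6615635421475/4982684677224 ≈ 1.3277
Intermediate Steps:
b = -270 (b = 18 - 288 = -270)
Q(x, d) = -595/8 + x*(-270 + d + x)/8 (Q(x, d) = (((x + d) - 270)*x - 595)/8 = (((d + x) - 270)*x - 595)/8 = ((-270 + d + x)*x - 595)/8 = (x*(-270 + d + x) - 595)/8 = (-595 + x*(-270 + d + x))/8 = -595/8 + x*(-270 + d + x)/8)
-161470/(-4462476) + Q(1800, 1675)/558287 = -161470/(-4462476) + (-595/8 - 135/4*1800 + (⅛)*1800² + (⅛)*1675*1800)/558287 = -161470*(-1/4462476) + (-595/8 - 60750 + (⅛)*3240000 + 376875)*(1/558287) = 80735/2231238 + (-595/8 - 60750 + 405000 + 376875)*(1/558287) = 80735/2231238 + (5768405/8)*(1/558287) = 80735/2231238 + 5768405/4466296 = 6615635421475/4982684677224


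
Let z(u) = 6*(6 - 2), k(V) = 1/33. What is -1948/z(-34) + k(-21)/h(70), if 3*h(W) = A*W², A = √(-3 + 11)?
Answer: -487/6 + √2/215600 ≈ -81.167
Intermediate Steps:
A = 2*√2 (A = √8 = 2*√2 ≈ 2.8284)
h(W) = 2*√2*W²/3 (h(W) = ((2*√2)*W²)/3 = (2*√2*W²)/3 = 2*√2*W²/3)
k(V) = 1/33
z(u) = 24 (z(u) = 6*4 = 24)
-1948/z(-34) + k(-21)/h(70) = -1948/24 + 1/(33*(((⅔)*√2*70²))) = -1948*1/24 + 1/(33*(((⅔)*√2*4900))) = -487/6 + 1/(33*((9800*√2/3))) = -487/6 + (3*√2/19600)/33 = -487/6 + √2/215600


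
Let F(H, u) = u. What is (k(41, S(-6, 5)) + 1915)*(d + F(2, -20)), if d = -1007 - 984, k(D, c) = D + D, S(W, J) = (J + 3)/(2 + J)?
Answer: -4015967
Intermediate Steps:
S(W, J) = (3 + J)/(2 + J)
k(D, c) = 2*D
d = -1991
(k(41, S(-6, 5)) + 1915)*(d + F(2, -20)) = (2*41 + 1915)*(-1991 - 20) = (82 + 1915)*(-2011) = 1997*(-2011) = -4015967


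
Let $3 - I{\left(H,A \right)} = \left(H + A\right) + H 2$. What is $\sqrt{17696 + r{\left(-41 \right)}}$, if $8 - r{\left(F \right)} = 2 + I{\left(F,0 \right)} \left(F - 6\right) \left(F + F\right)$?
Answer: $i \sqrt{467902} \approx 684.03 i$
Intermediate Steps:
$I{\left(H,A \right)} = 3 - A - 3 H$ ($I{\left(H,A \right)} = 3 - \left(\left(H + A\right) + H 2\right) = 3 - \left(\left(A + H\right) + 2 H\right) = 3 - \left(A + 3 H\right) = 3 - A - 3 H$)
$r{\left(F \right)} = 6 - 2 F \left(-6 + F\right) \left(3 - 3 F\right)$ ($r{\left(F \right)} = 8 - \left(2 + \left(3 - 0 - 3 F\right) \left(F - 6\right) \left(F + F\right)\right) = 8 - \left(2 + \left(3 + 0 - 3 F\right) \left(-6 + F\right) 2 F\right) = 8 - \left(2 + \left(3 - 3 F\right) 2 F \left(-6 + F\right)\right) = 8 - \left(2 + 2 F \left(-6 + F\right) \left(3 - 3 F\right)\right) = 6 - 2 F \left(-6 + F\right) \left(3 - 3 F\right)$)
$\sqrt{17696 + r{\left(-41 \right)}} = \sqrt{17696 + \left(6 - 42 \left(-41\right)^{2} + 6 \left(-41\right)^{3} + 36 \left(-41\right)\right)} = \sqrt{17696 + \left(6 - 70602 + 6 \left(-68921\right) - 1476\right)} = \sqrt{17696 - 485598} = \sqrt{-467902} = i \sqrt{467902}$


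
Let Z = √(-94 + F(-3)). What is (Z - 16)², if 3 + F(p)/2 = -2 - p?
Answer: 158 - 224*I*√2 ≈ 158.0 - 316.78*I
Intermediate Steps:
F(p) = -10 - 2*p (F(p) = -6 + 2*(-2 - p) = -6 + (-4 - 2*p) = -10 - 2*p)
Z = 7*I*√2 (Z = √(-94 + (-10 - 2*(-3))) = √(-94 + (-10 + 6)) = √(-94 - 4) = √(-98) = 7*I*√2 ≈ 9.8995*I)
(Z - 16)² = (7*I*√2 - 16)² = (-16 + 7*I*√2)²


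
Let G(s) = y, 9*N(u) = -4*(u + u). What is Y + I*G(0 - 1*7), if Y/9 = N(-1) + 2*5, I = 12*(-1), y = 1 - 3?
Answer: 122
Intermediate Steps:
N(u) = -8*u/9 (N(u) = (-4*(u + u))/9 = (-8*u)/9 = -8*u/9)
y = -2
G(s) = -2
I = -12
Y = 98 (Y = 9*(-8/9*(-1) + 2*5) = 9*(8/9 + 10) = 9*(98/9) = 98)
Y + I*G(0 - 1*7) = 98 - 12*(-2) = 98 + 24 = 122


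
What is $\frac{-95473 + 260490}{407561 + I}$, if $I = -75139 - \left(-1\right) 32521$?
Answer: $\frac{165017}{364943} \approx 0.45217$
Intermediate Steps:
$I = -42618$ ($I = -75139 - -32521 = -75139 + 32521 = -42618$)
$\frac{-95473 + 260490}{407561 + I} = \frac{-95473 + 260490}{407561 - 42618} = \frac{165017}{364943}$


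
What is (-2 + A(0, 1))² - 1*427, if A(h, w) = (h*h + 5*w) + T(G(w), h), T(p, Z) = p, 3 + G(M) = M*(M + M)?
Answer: -423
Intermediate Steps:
G(M) = -3 + 2*M² (G(M) = -3 + M*(M + M) = -3 + M*(2*M) = -3 + 2*M²)
A(h, w) = -3 + h² + 2*w² + 5*w (A(h, w) = (h*h + 5*w) + (-3 + 2*w²) = (h² + 5*w) + (-3 + 2*w²) = -3 + h² + 2*w² + 5*w)
(-2 + A(0, 1))² - 1*427 = (-2 + (-3 + 0² + 2*1² + 5*1))² - 1*427 = (-2 + (-3 + 0 + 2*1 + 5))² - 427 = (-2 + (-3 + 0 + 2 + 5))² - 427 = (-2 + 4)² - 427 = 2² - 427 = 4 - 427 = -423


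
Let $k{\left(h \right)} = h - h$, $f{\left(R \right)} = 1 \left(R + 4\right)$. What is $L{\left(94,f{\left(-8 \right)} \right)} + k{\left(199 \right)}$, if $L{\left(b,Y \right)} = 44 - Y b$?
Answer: $420$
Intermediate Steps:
$f{\left(R \right)} = 4 + R$ ($f{\left(R \right)} = 1 \left(4 + R\right) = 4 + R$)
$k{\left(h \right)} = 0$
$L{\left(b,Y \right)} = 44 - Y b$
$L{\left(94,f{\left(-8 \right)} \right)} + k{\left(199 \right)} = \left(44 - \left(4 - 8\right) 94\right) + 0 = \left(44 - \left(-4\right) 94\right) + 0 = \left(44 + 376\right) + 0 = 420 + 0 = 420$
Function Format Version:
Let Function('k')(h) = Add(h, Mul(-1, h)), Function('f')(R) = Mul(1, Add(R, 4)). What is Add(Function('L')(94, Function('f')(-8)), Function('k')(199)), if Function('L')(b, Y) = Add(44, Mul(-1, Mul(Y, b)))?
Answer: 420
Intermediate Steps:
Function('f')(R) = Add(4, R) (Function('f')(R) = Mul(1, Add(4, R)) = Add(4, R))
Function('k')(h) = 0
Function('L')(b, Y) = Add(44, Mul(-1, Y, b))
Add(Function('L')(94, Function('f')(-8)), Function('k')(199)) = Add(Add(44, Mul(-1, Add(4, -8), 94)), 0) = Add(Add(44, Mul(-1, -4, 94)), 0) = Add(Add(44, 376), 0) = Add(420, 0) = 420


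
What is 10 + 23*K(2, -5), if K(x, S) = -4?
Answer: -82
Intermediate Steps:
10 + 23*K(2, -5) = 10 + 23*(-4) = 10 - 92 = -82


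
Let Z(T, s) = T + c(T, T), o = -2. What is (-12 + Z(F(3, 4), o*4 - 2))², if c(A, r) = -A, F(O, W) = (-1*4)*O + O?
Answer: 144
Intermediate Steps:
F(O, W) = -3*O (F(O, W) = -4*O + O = -3*O)
Z(T, s) = 0 (Z(T, s) = T - T = 0)
(-12 + Z(F(3, 4), o*4 - 2))² = (-12 + 0)² = (-12)² = 144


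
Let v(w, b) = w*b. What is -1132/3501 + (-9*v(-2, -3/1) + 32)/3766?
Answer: -2170067/6592383 ≈ -0.32918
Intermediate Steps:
v(w, b) = b*w
-1132/3501 + (-9*v(-2, -3/1) + 32)/3766 = -1132/3501 + (-9*(-3/1)*(-2) + 32)/3766 = -1132*1/3501 + (-9*(-3*1)*(-2) + 32)*(1/3766) = -1132/3501 + (-(-27)*(-2) + 32)*(1/3766) = -1132/3501 + (-9*6 + 32)*(1/3766) = -1132/3501 + (-54 + 32)*(1/3766) = -1132/3501 - 22*1/3766 = -1132/3501 - 11/1883 = -2170067/6592383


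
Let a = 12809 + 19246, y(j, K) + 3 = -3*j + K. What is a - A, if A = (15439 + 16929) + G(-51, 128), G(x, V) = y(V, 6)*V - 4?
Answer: 48459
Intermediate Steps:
y(j, K) = -3 + K - 3*j (y(j, K) = -3 + (-3*j + K) = -3 + (K - 3*j) = -3 + K - 3*j)
G(x, V) = -4 + V*(3 - 3*V) (G(x, V) = (-3 + 6 - 3*V)*V - 4 = (3 - 3*V)*V - 4 = V*(3 - 3*V) - 4 = -4 + V*(3 - 3*V))
A = -16404 (A = (15439 + 16929) + (-4 - 3*128*(-1 + 128)) = 32368 + (-4 - 3*128*127) = 32368 + (-4 - 48768) = 32368 - 48772 = -16404)
a = 32055
a - A = 32055 - 1*(-16404) = 32055 + 16404 = 48459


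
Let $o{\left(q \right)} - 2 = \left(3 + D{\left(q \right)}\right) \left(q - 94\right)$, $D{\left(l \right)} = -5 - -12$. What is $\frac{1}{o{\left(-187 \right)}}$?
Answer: $- \frac{1}{2808} \approx -0.00035613$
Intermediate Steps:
$D{\left(l \right)} = 7$ ($D{\left(l \right)} = -5 + 12 = 7$)
$o{\left(q \right)} = -938 + 10 q$ ($o{\left(q \right)} = 2 + \left(3 + 7\right) \left(q - 94\right) = 2 + 10 \left(-94 + q\right) = 2 + \left(-940 + 10 q\right) = -938 + 10 q$)
$\frac{1}{o{\left(-187 \right)}} = \frac{1}{-938 + 10 \left(-187\right)} = \frac{1}{-938 - 1870} = \frac{1}{-2808} = - \frac{1}{2808}$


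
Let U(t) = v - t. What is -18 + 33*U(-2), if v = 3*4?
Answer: 444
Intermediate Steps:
v = 12
U(t) = 12 - t
-18 + 33*U(-2) = -18 + 33*(12 - 1*(-2)) = -18 + 33*(12 + 2) = -18 + 33*14 = -18 + 462 = 444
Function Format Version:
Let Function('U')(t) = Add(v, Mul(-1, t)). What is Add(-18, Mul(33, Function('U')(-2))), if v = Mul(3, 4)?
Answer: 444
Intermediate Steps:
v = 12
Function('U')(t) = Add(12, Mul(-1, t))
Add(-18, Mul(33, Function('U')(-2))) = Add(-18, Mul(33, Add(12, Mul(-1, -2)))) = Add(-18, Mul(33, Add(12, 2))) = Add(-18, Mul(33, 14)) = Add(-18, 462) = 444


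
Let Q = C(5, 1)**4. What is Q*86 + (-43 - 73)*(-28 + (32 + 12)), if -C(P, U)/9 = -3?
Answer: 45702070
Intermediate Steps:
C(P, U) = 27 (C(P, U) = -9*(-3) = 27)
Q = 531441 (Q = 27**4 = 531441)
Q*86 + (-43 - 73)*(-28 + (32 + 12)) = 531441*86 + (-43 - 73)*(-28 + (32 + 12)) = 45703926 - 116*(-28 + 44) = 45703926 - 116*16 = 45703926 - 1856 = 45702070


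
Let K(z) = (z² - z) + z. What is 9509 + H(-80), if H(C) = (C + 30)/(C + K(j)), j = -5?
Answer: 104609/11 ≈ 9509.9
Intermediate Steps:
K(z) = z²
H(C) = (30 + C)/(25 + C) (H(C) = (C + 30)/(C + (-5)²) = (30 + C)/(C + 25) = (30 + C)/(25 + C))
9509 + H(-80) = 9509 + (30 - 80)/(25 - 80) = 9509 - 50/(-55) = 9509 - 1/55*(-50) = 9509 + 10/11 = 104609/11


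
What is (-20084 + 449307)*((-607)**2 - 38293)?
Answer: 141710548788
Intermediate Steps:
(-20084 + 449307)*((-607)**2 - 38293) = 429223*(368449 - 38293) = 429223*330156 = 141710548788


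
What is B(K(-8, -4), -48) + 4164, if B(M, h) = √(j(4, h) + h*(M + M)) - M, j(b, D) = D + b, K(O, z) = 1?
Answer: 4163 + 2*I*√35 ≈ 4163.0 + 11.832*I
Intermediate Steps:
B(M, h) = √(4 + h + 2*M*h) - M (B(M, h) = √((h + 4) + h*(M + M)) - M = √((4 + h) + h*(2*M)) - M = √((4 + h) + 2*M*h) - M = √(4 + h + 2*M*h) - M)
B(K(-8, -4), -48) + 4164 = (√(4 - 48 + 2*1*(-48)) - 1*1) + 4164 = (√(4 - 48 - 96) - 1) + 4164 = (√(-140) - 1) + 4164 = (2*I*√35 - 1) + 4164 = (-1 + 2*I*√35) + 4164 = 4163 + 2*I*√35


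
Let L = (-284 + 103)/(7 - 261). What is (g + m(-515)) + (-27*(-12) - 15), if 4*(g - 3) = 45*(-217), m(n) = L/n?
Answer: -557054747/261620 ≈ -2129.3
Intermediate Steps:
L = 181/254 (L = -181/(-254) = -181*(-1/254) = 181/254 ≈ 0.71260)
m(n) = 181/(254*n)
g = -9753/4 (g = 3 + (45*(-217))/4 = 3 + (1/4)*(-9765) = 3 - 9765/4 = -9753/4 ≈ -2438.3)
(g + m(-515)) + (-27*(-12) - 15) = (-9753/4 + (181/254)/(-515)) + (-27*(-12) - 15) = (-9753/4 + (181/254)*(-1/515)) + (324 - 15) = (-9753/4 - 181/130810) + 309 = -637895327/261620 + 309 = -557054747/261620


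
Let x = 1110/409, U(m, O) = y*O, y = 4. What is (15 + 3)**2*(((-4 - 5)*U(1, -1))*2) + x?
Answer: 9542262/409 ≈ 23331.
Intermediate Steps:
U(m, O) = 4*O
x = 1110/409 (x = 1110*(1/409) = 1110/409 ≈ 2.7139)
(15 + 3)**2*(((-4 - 5)*U(1, -1))*2) + x = (15 + 3)**2*(((-4 - 5)*(4*(-1)))*2) + 1110/409 = 18**2*(-9*(-4)*2) + 1110/409 = 324*(36*2) + 1110/409 = 324*72 + 1110/409 = 23328 + 1110/409 = 9542262/409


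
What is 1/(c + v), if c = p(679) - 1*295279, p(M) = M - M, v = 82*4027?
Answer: 1/34935 ≈ 2.8625e-5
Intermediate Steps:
v = 330214
p(M) = 0
c = -295279 (c = 0 - 1*295279 = 0 - 295279 = -295279)
1/(c + v) = 1/(-295279 + 330214) = 1/34935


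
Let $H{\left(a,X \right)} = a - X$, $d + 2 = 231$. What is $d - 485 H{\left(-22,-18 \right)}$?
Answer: $2169$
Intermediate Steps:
$d = 229$ ($d = -2 + 231 = 229$)
$d - 485 H{\left(-22,-18 \right)} = 229 - 485 \left(-22 - -18\right) = 229 - 485 \left(-22 + 18\right) = 229 - -1940 = 229 + 1940 = 2169$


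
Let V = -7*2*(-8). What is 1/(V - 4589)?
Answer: -1/4477 ≈ -0.00022336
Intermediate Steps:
V = 112 (V = -14*(-8) = 112)
1/(V - 4589) = 1/(112 - 4589) = 1/(-4477) = -1/4477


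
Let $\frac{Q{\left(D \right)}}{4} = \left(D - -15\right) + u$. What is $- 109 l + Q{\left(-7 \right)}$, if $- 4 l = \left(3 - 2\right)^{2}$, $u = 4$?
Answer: $\frac{301}{4} \approx 75.25$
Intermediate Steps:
$Q{\left(D \right)} = 76 + 4 D$ ($Q{\left(D \right)} = 4 \left(\left(D - -15\right) + 4\right) = 4 \left(\left(D + 15\right) + 4\right) = 4 \left(\left(15 + D\right) + 4\right) = 4 \left(19 + D\right) = 76 + 4 D$)
$l = - \frac{1}{4}$ ($l = - \frac{\left(3 - 2\right)^{2}}{4} = - \frac{1^{2}}{4} = \left(- \frac{1}{4}\right) 1 = - \frac{1}{4} \approx -0.25$)
$- 109 l + Q{\left(-7 \right)} = \left(-109\right) \left(- \frac{1}{4}\right) + \left(76 + 4 \left(-7\right)\right) = \frac{109}{4} + \left(76 - 28\right) = \frac{109}{4} + 48 = \frac{301}{4}$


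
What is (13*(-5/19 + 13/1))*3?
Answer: 9438/19 ≈ 496.74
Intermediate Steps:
(13*(-5/19 + 13/1))*3 = (13*(-5*1/19 + 13*1))*3 = (13*(-5/19 + 13))*3 = (13*(242/19))*3 = (3146/19)*3 = 9438/19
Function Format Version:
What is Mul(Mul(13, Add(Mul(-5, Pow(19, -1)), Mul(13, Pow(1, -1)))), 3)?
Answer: Rational(9438, 19) ≈ 496.74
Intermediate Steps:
Mul(Mul(13, Add(Mul(-5, Pow(19, -1)), Mul(13, Pow(1, -1)))), 3) = Mul(Mul(13, Add(Mul(-5, Rational(1, 19)), Mul(13, 1))), 3) = Mul(Mul(13, Add(Rational(-5, 19), 13)), 3) = Mul(Mul(13, Rational(242, 19)), 3) = Mul(Rational(3146, 19), 3) = Rational(9438, 19)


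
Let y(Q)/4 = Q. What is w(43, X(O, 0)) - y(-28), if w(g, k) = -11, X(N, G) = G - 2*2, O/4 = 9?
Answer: 101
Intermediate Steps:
O = 36 (O = 4*9 = 36)
X(N, G) = -4 + G (X(N, G) = G - 4 = -4 + G)
y(Q) = 4*Q
w(43, X(O, 0)) - y(-28) = -11 - 4*(-28) = -11 - 1*(-112) = -11 + 112 = 101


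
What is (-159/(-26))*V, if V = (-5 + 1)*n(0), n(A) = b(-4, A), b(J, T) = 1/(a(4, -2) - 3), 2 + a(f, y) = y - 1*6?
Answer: 318/169 ≈ 1.8817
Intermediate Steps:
a(f, y) = -8 + y (a(f, y) = -2 + (y - 1*6) = -2 + (y - 6) = -2 + (-6 + y) = -8 + y)
b(J, T) = -1/13 (b(J, T) = 1/((-8 - 2) - 3) = 1/(-10 - 3) = 1/(-13) = -1/13)
n(A) = -1/13
V = 4/13 (V = (-5 + 1)*(-1/13) = -4*(-1/13) = 4/13 ≈ 0.30769)
(-159/(-26))*V = -159/(-26)*(4/13) = -159*(-1/26)*(4/13) = (159/26)*(4/13) = 318/169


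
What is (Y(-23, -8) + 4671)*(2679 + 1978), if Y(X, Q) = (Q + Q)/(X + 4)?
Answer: 413378605/19 ≈ 2.1757e+7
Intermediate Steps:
Y(X, Q) = 2*Q/(4 + X) (Y(X, Q) = (2*Q)/(4 + X) = 2*Q/(4 + X))
(Y(-23, -8) + 4671)*(2679 + 1978) = (2*(-8)/(4 - 23) + 4671)*(2679 + 1978) = (2*(-8)/(-19) + 4671)*4657 = (2*(-8)*(-1/19) + 4671)*4657 = (16/19 + 4671)*4657 = (88765/19)*4657 = 413378605/19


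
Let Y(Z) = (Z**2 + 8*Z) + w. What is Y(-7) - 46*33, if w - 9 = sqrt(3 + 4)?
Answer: -1516 + sqrt(7) ≈ -1513.4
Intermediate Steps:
w = 9 + sqrt(7) (w = 9 + sqrt(3 + 4) = 9 + sqrt(7) ≈ 11.646)
Y(Z) = 9 + sqrt(7) + Z**2 + 8*Z (Y(Z) = (Z**2 + 8*Z) + (9 + sqrt(7)) = 9 + sqrt(7) + Z**2 + 8*Z)
Y(-7) - 46*33 = (9 + sqrt(7) + (-7)**2 + 8*(-7)) - 46*33 = (9 + sqrt(7) + 49 - 56) - 1518 = (2 + sqrt(7)) - 1518 = -1516 + sqrt(7)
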